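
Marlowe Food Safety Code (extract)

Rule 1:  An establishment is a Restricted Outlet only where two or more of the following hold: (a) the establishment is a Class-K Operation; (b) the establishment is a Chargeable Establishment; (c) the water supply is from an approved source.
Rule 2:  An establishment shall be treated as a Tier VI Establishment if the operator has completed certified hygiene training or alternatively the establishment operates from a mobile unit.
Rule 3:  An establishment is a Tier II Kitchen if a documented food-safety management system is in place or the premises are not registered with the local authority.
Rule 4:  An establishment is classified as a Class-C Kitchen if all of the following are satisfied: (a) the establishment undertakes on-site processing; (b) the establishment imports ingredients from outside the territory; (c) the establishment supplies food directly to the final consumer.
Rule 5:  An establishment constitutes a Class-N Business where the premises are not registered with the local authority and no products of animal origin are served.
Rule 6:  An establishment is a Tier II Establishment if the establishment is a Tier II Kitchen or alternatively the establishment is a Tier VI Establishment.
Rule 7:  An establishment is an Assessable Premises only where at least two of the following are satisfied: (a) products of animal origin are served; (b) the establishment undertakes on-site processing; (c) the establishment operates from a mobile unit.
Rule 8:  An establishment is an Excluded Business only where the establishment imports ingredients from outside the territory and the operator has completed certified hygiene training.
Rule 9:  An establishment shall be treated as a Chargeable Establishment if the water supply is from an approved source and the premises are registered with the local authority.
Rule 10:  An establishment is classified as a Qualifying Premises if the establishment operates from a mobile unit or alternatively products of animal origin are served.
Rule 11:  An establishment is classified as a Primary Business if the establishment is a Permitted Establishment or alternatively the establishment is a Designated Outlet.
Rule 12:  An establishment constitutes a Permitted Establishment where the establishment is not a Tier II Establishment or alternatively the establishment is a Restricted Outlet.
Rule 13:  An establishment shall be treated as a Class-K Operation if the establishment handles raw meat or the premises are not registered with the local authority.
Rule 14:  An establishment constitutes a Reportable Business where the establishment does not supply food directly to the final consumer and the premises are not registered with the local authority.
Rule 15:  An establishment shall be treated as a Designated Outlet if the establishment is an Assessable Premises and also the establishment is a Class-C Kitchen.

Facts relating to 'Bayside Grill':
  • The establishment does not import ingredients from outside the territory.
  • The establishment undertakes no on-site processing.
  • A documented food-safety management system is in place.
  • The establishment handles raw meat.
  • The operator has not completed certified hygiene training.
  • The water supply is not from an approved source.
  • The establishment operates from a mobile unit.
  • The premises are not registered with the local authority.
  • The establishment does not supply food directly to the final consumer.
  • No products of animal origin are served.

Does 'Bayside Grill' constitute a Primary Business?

No

Under rule 3: a documented food-safety management system is in place? yes; or the premises are not registered with the local authority? yes. So the establishment is a Tier II Kitchen.
Under rule 2: the operator has completed certified hygiene training? no; or the establishment operates from a mobile unit? yes. So the establishment is a Tier VI Establishment.
Under rule 6: Tier II Kitchen (rule 3)? yes; or Tier VI Establishment (rule 2)? yes. So the establishment is a Tier II Establishment.
Under rule 13: the establishment handles raw meat? yes; or the premises are not registered with the local authority? yes. So the establishment is a Class-K Operation.
Under rule 9: the water supply is from an approved source? no; and the premises are registered with the local authority? no. So the establishment is not a Chargeable Establishment.
Under rule 1: Class-K Operation (rule 13)? yes; Chargeable Establishment (rule 9)? no; the water supply is from an approved source? no — 1 of 3 hold (need ≥2) → not satisfied.
Under rule 12: not a Tier II Establishment (rule 6)? no; or Restricted Outlet (rule 1)? no. So the establishment is not a Permitted Establishment.
Under rule 7: products of animal origin are served? no; the establishment undertakes on-site processing? no; the establishment operates from a mobile unit? yes — 1 of 3 hold (need ≥2) → not satisfied.
Under rule 4: the establishment undertakes on-site processing? no; and the establishment imports ingredients from outside the territory? no; and the establishment supplies food directly to the final consumer? no. So the establishment is not a Class-C Kitchen.
Under rule 15: Assessable Premises (rule 7)? no; and Class-C Kitchen (rule 4)? no. So the establishment is not a Designated Outlet.
Under rule 11: Permitted Establishment (rule 12)? no; or Designated Outlet (rule 15)? no. So the establishment is not a Primary Business.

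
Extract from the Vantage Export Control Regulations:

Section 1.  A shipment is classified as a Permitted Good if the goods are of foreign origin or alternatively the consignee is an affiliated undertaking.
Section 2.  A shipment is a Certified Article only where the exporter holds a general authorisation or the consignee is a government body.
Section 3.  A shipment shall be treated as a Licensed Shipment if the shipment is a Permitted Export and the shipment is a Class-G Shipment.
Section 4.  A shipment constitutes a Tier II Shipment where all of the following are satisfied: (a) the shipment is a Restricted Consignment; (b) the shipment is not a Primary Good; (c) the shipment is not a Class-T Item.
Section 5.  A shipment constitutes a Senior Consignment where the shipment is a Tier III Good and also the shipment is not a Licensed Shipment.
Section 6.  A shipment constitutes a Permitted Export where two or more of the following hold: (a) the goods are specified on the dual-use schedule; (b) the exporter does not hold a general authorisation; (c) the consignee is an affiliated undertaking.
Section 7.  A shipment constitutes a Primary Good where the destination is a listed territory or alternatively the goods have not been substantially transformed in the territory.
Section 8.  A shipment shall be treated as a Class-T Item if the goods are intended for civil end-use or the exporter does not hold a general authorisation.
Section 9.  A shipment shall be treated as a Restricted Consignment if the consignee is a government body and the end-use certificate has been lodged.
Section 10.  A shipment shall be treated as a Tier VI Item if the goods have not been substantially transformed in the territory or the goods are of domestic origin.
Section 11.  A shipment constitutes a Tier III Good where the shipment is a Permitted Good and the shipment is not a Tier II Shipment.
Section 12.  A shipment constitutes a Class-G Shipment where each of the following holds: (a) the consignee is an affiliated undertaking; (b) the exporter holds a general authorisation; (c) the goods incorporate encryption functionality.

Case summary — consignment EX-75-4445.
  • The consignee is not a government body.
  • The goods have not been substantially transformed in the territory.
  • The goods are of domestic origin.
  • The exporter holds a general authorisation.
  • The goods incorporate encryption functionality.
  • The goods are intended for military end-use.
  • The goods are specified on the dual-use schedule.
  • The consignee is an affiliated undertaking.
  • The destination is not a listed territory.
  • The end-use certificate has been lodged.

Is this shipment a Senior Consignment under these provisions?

section 1 — Permitted Good: [the goods are of foreign origin? no] OR [the consignee is an affiliated undertaking? yes] → satisfied.
section 9 — Restricted Consignment: [the consignee is a government body? no] AND [the end-use certificate has been lodged? yes] → not satisfied.
section 7 — Primary Good: [the destination is a listed territory? no] OR [the goods have not been substantially transformed in the territory? yes] → satisfied.
section 8 — Class-T Item: [the goods are intended for civil end-use? no] OR [the exporter does not hold a general authorisation? no] → not satisfied.
section 4 — Tier II Shipment: [Restricted Consignment (section 9)? no] AND [not a Primary Good (section 7)? no] AND [not a Class-T Item (section 8)? yes] → not satisfied.
section 11 — Tier III Good: [Permitted Good (section 1)? yes] AND [not a Tier II Shipment (section 4)? yes] → satisfied.
section 6 — Permitted Export: the goods are specified on the dual-use schedule? yes; the exporter does not hold a general authorisation? no; the consignee is an affiliated undertaking? yes — 2 of 3 hold (need ≥2) → satisfied.
section 12 — Class-G Shipment: [the consignee is an affiliated undertaking? yes] AND [the exporter holds a general authorisation? yes] AND [the goods incorporate encryption functionality? yes] → satisfied.
section 3 — Licensed Shipment: [Permitted Export (section 6)? yes] AND [Class-G Shipment (section 12)? yes] → satisfied.
section 5 — Senior Consignment: [Tier III Good (section 11)? yes] AND [not a Licensed Shipment (section 3)? no] → not satisfied.

No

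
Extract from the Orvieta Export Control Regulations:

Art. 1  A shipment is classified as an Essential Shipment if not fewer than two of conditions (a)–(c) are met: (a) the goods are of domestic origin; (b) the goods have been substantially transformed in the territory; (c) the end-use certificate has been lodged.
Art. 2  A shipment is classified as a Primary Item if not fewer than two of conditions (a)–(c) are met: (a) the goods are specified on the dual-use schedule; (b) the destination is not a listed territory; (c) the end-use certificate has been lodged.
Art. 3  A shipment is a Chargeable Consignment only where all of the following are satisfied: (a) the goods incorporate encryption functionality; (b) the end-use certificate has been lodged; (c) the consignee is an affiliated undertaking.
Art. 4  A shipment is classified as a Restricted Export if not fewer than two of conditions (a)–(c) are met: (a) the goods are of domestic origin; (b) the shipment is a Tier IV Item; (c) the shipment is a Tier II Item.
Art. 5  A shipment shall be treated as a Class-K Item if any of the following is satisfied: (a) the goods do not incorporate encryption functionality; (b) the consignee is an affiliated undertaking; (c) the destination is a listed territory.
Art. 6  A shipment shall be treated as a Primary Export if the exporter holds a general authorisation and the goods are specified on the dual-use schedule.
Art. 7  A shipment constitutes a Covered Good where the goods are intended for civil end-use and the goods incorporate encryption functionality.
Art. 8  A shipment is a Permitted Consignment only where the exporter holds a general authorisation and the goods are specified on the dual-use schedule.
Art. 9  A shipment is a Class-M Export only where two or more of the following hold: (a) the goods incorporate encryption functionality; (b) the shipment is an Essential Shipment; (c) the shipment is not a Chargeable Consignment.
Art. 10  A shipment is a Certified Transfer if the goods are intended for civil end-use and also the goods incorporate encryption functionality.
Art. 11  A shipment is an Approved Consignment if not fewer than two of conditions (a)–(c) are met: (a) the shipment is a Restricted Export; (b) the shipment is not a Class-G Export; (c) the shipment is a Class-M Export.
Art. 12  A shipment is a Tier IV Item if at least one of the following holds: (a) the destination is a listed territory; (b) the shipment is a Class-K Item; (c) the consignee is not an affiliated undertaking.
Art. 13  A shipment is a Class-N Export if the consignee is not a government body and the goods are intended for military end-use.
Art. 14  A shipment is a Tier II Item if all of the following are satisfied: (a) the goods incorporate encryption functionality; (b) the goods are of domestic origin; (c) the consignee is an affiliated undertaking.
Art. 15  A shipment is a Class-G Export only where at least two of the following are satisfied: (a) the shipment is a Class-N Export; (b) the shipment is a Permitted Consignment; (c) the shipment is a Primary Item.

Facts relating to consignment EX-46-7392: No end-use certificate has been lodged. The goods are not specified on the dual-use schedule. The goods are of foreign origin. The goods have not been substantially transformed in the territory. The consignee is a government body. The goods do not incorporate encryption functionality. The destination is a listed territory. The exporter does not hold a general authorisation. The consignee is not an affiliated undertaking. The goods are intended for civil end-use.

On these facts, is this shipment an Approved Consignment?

No

article 5 — Class-K Item: [the goods do not incorporate encryption functionality? yes] OR [the consignee is an affiliated undertaking? no] OR [the destination is a listed territory? yes] → satisfied.
article 12 — Tier IV Item: [the destination is a listed territory? yes] OR [Class-K Item (article 5)? yes] OR [the consignee is not an affiliated undertaking? yes] → satisfied.
article 14 — Tier II Item: [the goods incorporate encryption functionality? no] AND [the goods are of domestic origin? no] AND [the consignee is an affiliated undertaking? no] → not satisfied.
article 4 — Restricted Export: the goods are of domestic origin? no; Tier IV Item (article 12)? yes; Tier II Item (article 14)? no — 1 of 3 hold (need ≥2) → not satisfied.
article 13 — Class-N Export: [the consignee is not a government body? no] AND [the goods are intended for military end-use? no] → not satisfied.
article 8 — Permitted Consignment: [the exporter holds a general authorisation? no] AND [the goods are specified on the dual-use schedule? no] → not satisfied.
article 2 — Primary Item: the goods are specified on the dual-use schedule? no; the destination is not a listed territory? no; the end-use certificate has been lodged? no — 0 of 3 hold (need ≥2) → not satisfied.
article 15 — Class-G Export: Class-N Export (article 13)? no; Permitted Consignment (article 8)? no; Primary Item (article 2)? no — 0 of 3 hold (need ≥2) → not satisfied.
article 1 — Essential Shipment: the goods are of domestic origin? no; the goods have been substantially transformed in the territory? no; the end-use certificate has been lodged? no — 0 of 3 hold (need ≥2) → not satisfied.
article 3 — Chargeable Consignment: [the goods incorporate encryption functionality? no] AND [the end-use certificate has been lodged? no] AND [the consignee is an affiliated undertaking? no] → not satisfied.
article 9 — Class-M Export: the goods incorporate encryption functionality? no; Essential Shipment (article 1)? no; not a Chargeable Consignment (article 3)? yes — 1 of 3 hold (need ≥2) → not satisfied.
article 11 — Approved Consignment: Restricted Export (article 4)? no; not a Class-G Export (article 15)? yes; Class-M Export (article 9)? no — 1 of 3 hold (need ≥2) → not satisfied.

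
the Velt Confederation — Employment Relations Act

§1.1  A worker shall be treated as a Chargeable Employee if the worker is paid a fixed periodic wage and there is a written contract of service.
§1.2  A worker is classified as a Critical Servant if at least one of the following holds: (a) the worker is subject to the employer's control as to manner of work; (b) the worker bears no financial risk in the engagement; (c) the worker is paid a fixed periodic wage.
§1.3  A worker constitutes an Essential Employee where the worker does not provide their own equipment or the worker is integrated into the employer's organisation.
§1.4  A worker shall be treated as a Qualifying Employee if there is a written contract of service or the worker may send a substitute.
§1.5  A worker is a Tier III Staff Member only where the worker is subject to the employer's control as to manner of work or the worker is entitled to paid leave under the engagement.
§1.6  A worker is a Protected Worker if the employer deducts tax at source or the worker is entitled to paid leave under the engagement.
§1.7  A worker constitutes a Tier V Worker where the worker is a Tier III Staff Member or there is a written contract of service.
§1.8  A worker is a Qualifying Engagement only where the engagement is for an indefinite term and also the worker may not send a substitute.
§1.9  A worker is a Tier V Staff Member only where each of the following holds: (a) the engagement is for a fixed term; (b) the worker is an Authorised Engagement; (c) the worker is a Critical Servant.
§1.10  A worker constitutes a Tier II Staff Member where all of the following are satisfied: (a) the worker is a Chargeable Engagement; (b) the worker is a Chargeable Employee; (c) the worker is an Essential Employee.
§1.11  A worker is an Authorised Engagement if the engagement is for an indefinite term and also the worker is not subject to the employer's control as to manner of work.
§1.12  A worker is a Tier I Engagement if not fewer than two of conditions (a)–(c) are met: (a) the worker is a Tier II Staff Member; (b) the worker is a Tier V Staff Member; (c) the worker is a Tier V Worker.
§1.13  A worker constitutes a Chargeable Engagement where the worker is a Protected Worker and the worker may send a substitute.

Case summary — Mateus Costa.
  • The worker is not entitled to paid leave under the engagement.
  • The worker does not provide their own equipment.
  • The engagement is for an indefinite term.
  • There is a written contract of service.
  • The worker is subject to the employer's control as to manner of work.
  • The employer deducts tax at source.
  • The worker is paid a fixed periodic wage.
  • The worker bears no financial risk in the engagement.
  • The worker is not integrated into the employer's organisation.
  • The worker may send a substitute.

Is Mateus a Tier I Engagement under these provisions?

Yes

§1.6 — Protected Worker: [the employer deducts tax at source? yes] OR [the worker is entitled to paid leave under the engagement? no] → satisfied.
§1.13 — Chargeable Engagement: [Protected Worker (§1.6)? yes] AND [the worker may send a substitute? yes] → satisfied.
§1.1 — Chargeable Employee: [the worker is paid a fixed periodic wage? yes] AND [there is a written contract of service? yes] → satisfied.
§1.3 — Essential Employee: [the worker does not provide their own equipment? yes] OR [the worker is integrated into the employer's organisation? no] → satisfied.
§1.10 — Tier II Staff Member: [Chargeable Engagement (§1.13)? yes] AND [Chargeable Employee (§1.1)? yes] AND [Essential Employee (§1.3)? yes] → satisfied.
§1.11 — Authorised Engagement: [the engagement is for an indefinite term? yes] AND [the worker is not subject to the employer's control as to manner of work? no] → not satisfied.
§1.2 — Critical Servant: [the worker is subject to the employer's control as to manner of work? yes] OR [the worker bears no financial risk in the engagement? yes] OR [the worker is paid a fixed periodic wage? yes] → satisfied.
§1.9 — Tier V Staff Member: [the engagement is for a fixed term? no] AND [Authorised Engagement (§1.11)? no] AND [Critical Servant (§1.2)? yes] → not satisfied.
§1.5 — Tier III Staff Member: [the worker is subject to the employer's control as to manner of work? yes] OR [the worker is entitled to paid leave under the engagement? no] → satisfied.
§1.7 — Tier V Worker: [Tier III Staff Member (§1.5)? yes] OR [there is a written contract of service? yes] → satisfied.
§1.12 — Tier I Engagement: Tier II Staff Member (§1.10)? yes; Tier V Staff Member (§1.9)? no; Tier V Worker (§1.7)? yes — 2 of 3 hold (need ≥2) → satisfied.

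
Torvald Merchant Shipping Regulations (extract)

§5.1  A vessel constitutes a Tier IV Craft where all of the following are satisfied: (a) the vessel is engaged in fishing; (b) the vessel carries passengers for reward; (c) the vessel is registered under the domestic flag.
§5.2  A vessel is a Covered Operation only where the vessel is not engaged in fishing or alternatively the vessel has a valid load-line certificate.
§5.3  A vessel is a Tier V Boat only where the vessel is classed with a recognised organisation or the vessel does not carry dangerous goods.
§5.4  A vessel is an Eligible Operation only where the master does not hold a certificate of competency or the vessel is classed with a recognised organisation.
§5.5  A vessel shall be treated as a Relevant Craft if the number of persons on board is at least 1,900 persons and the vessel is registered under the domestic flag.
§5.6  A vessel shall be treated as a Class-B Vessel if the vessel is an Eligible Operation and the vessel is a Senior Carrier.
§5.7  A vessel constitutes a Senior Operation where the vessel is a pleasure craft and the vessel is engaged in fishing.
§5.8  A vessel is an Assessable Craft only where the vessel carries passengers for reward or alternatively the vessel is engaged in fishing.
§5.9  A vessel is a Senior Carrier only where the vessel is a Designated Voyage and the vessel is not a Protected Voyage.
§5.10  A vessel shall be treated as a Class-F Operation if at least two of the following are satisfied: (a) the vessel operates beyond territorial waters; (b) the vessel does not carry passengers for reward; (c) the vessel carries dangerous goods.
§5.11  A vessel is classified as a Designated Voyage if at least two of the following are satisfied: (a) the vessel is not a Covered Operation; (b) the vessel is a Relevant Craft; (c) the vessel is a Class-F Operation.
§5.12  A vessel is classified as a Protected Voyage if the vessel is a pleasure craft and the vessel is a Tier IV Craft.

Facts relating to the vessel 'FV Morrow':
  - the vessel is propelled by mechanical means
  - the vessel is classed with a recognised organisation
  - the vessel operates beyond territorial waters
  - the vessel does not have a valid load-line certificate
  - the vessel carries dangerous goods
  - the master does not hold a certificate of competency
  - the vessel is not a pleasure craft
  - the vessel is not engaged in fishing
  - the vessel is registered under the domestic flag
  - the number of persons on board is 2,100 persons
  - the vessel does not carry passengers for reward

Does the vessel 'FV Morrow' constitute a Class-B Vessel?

Yes

§5.4 — Eligible Operation: [the master does not hold a certificate of competency? yes] OR [the vessel is classed with a recognised organisation? yes] → satisfied.
§5.2 — Covered Operation: [the vessel is not engaged in fishing? yes] OR [the vessel has a valid load-line certificate? no] → satisfied.
§5.5 — Relevant Craft: [number of persons on board: 2,100 persons ≥ 1,900 persons? yes] AND [the vessel is registered under the domestic flag? yes] → satisfied.
§5.10 — Class-F Operation: the vessel operates beyond territorial waters? yes; the vessel does not carry passengers for reward? yes; the vessel carries dangerous goods? yes — 3 of 3 hold (need ≥2) → satisfied.
§5.11 — Designated Voyage: not a Covered Operation (§5.2)? no; Relevant Craft (§5.5)? yes; Class-F Operation (§5.10)? yes — 2 of 3 hold (need ≥2) → satisfied.
§5.1 — Tier IV Craft: [the vessel is engaged in fishing? no] AND [the vessel carries passengers for reward? no] AND [the vessel is registered under the domestic flag? yes] → not satisfied.
§5.12 — Protected Voyage: [the vessel is a pleasure craft? no] AND [Tier IV Craft (§5.1)? no] → not satisfied.
§5.9 — Senior Carrier: [Designated Voyage (§5.11)? yes] AND [not a Protected Voyage (§5.12)? yes] → satisfied.
§5.6 — Class-B Vessel: [Eligible Operation (§5.4)? yes] AND [Senior Carrier (§5.9)? yes] → satisfied.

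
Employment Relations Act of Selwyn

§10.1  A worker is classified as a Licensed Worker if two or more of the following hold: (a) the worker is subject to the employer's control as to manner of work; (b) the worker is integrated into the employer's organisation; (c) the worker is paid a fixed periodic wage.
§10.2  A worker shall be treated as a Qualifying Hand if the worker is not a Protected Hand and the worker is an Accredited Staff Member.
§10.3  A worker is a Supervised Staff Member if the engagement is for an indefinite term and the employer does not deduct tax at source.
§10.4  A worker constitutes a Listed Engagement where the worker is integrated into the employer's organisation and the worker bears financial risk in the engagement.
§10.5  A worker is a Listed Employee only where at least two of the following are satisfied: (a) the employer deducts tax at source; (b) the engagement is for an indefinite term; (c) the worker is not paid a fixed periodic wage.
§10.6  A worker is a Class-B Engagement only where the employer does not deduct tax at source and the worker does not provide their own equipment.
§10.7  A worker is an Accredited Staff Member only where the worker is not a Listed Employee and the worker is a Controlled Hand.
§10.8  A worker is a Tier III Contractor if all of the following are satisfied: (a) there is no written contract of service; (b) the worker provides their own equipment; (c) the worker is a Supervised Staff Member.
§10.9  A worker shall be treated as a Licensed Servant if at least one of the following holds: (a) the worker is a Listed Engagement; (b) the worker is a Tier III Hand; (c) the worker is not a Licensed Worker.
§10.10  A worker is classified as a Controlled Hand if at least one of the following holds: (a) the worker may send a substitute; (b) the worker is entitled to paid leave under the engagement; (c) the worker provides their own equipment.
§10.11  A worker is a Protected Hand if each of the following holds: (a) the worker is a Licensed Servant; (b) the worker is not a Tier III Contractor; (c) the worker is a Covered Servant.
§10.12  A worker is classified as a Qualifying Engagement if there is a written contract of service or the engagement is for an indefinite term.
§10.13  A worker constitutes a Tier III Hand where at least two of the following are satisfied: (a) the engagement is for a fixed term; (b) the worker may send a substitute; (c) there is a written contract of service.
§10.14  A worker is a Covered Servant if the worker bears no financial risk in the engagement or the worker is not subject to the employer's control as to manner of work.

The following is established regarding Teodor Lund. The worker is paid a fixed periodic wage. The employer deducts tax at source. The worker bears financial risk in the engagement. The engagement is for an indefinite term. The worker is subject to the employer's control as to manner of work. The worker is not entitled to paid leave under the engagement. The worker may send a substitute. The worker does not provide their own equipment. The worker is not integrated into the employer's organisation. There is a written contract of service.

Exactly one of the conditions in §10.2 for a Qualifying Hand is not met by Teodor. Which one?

Accredited Staff Member

§10.4 — Listed Engagement: [the worker is integrated into the employer's organisation? no] AND [the worker bears financial risk in the engagement? yes] → not satisfied.
§10.13 — Tier III Hand: the engagement is for a fixed term? no; the worker may send a substitute? yes; there is a written contract of service? yes — 2 of 3 hold (need ≥2) → satisfied.
§10.1 — Licensed Worker: the worker is subject to the employer's control as to manner of work? yes; the worker is integrated into the employer's organisation? no; the worker is paid a fixed periodic wage? yes — 2 of 3 hold (need ≥2) → satisfied.
§10.9 — Licensed Servant: [Listed Engagement (§10.4)? no] OR [Tier III Hand (§10.13)? yes] OR [not a Licensed Worker (§10.1)? no] → satisfied.
§10.3 — Supervised Staff Member: [the engagement is for an indefinite term? yes] AND [the employer does not deduct tax at source? no] → not satisfied.
§10.8 — Tier III Contractor: [there is no written contract of service? no] AND [the worker provides their own equipment? no] AND [Supervised Staff Member (§10.3)? no] → not satisfied.
§10.14 — Covered Servant: [the worker bears no financial risk in the engagement? no] OR [the worker is not subject to the employer's control as to manner of work? no] → not satisfied.
§10.11 — Protected Hand: [Licensed Servant (§10.9)? yes] AND [not a Tier III Contractor (§10.8)? yes] AND [Covered Servant (§10.14)? no] → not satisfied.
§10.5 — Listed Employee: the employer deducts tax at source? yes; the engagement is for an indefinite term? yes; the worker is not paid a fixed periodic wage? no — 2 of 3 hold (need ≥2) → satisfied.
§10.10 — Controlled Hand: [the worker may send a substitute? yes] OR [the worker is entitled to paid leave under the engagement? no] OR [the worker provides their own equipment? no] → satisfied.
§10.7 — Accredited Staff Member: [not a Listed Employee (§10.5)? no] AND [Controlled Hand (§10.10)? yes] → not satisfied.
§10.2 — Qualifying Hand: [not a Protected Hand (§10.11)? yes] AND [Accredited Staff Member (§10.7)? no] → not satisfied.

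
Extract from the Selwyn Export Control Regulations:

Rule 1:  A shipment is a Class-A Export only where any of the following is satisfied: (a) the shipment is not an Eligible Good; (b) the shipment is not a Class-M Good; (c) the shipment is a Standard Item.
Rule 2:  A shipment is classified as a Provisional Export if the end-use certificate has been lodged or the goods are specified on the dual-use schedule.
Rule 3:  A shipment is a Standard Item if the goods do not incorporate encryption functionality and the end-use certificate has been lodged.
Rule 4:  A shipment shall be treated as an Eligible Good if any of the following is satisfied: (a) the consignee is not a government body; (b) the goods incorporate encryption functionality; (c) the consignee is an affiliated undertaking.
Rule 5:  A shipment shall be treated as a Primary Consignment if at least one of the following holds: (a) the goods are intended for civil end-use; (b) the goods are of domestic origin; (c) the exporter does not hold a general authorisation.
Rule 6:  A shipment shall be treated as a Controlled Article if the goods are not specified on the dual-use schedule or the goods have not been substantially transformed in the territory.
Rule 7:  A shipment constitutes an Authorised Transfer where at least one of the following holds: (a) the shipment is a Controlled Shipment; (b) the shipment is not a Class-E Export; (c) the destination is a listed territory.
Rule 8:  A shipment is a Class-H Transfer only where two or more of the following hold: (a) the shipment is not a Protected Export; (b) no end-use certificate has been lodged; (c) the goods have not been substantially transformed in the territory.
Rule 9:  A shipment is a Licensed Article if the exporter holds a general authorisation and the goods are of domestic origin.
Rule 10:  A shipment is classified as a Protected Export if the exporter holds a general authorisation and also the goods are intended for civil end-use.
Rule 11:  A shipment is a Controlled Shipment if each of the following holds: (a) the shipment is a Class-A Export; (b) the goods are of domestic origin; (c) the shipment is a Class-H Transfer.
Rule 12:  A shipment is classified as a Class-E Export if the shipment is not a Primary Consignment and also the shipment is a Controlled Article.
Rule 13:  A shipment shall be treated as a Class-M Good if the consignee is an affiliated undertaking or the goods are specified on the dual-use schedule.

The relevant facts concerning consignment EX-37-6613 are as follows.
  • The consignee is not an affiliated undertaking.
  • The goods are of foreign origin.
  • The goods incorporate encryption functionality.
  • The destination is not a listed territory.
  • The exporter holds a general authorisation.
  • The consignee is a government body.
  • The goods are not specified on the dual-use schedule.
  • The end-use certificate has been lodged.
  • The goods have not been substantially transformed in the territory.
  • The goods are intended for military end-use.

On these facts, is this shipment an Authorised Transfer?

rule 4 — Eligible Good: [the consignee is not a government body? no] OR [the goods incorporate encryption functionality? yes] OR [the consignee is an affiliated undertaking? no] → satisfied.
rule 13 — Class-M Good: [the consignee is an affiliated undertaking? no] OR [the goods are specified on the dual-use schedule? no] → not satisfied.
rule 3 — Standard Item: [the goods do not incorporate encryption functionality? no] AND [the end-use certificate has been lodged? yes] → not satisfied.
rule 1 — Class-A Export: [not an Eligible Good (rule 4)? no] OR [not a Class-M Good (rule 13)? yes] OR [Standard Item (rule 3)? no] → satisfied.
rule 10 — Protected Export: [the exporter holds a general authorisation? yes] AND [the goods are intended for civil end-use? no] → not satisfied.
rule 8 — Class-H Transfer: not a Protected Export (rule 10)? yes; no end-use certificate has been lodged? no; the goods have not been substantially transformed in the territory? yes — 2 of 3 hold (need ≥2) → satisfied.
rule 11 — Controlled Shipment: [Class-A Export (rule 1)? yes] AND [the goods are of domestic origin? no] AND [Class-H Transfer (rule 8)? yes] → not satisfied.
rule 5 — Primary Consignment: [the goods are intended for civil end-use? no] OR [the goods are of domestic origin? no] OR [the exporter does not hold a general authorisation? no] → not satisfied.
rule 6 — Controlled Article: [the goods are not specified on the dual-use schedule? yes] OR [the goods have not been substantially transformed in the territory? yes] → satisfied.
rule 12 — Class-E Export: [not a Primary Consignment (rule 5)? yes] AND [Controlled Article (rule 6)? yes] → satisfied.
rule 7 — Authorised Transfer: [Controlled Shipment (rule 11)? no] OR [not a Class-E Export (rule 12)? no] OR [the destination is a listed territory? no] → not satisfied.

No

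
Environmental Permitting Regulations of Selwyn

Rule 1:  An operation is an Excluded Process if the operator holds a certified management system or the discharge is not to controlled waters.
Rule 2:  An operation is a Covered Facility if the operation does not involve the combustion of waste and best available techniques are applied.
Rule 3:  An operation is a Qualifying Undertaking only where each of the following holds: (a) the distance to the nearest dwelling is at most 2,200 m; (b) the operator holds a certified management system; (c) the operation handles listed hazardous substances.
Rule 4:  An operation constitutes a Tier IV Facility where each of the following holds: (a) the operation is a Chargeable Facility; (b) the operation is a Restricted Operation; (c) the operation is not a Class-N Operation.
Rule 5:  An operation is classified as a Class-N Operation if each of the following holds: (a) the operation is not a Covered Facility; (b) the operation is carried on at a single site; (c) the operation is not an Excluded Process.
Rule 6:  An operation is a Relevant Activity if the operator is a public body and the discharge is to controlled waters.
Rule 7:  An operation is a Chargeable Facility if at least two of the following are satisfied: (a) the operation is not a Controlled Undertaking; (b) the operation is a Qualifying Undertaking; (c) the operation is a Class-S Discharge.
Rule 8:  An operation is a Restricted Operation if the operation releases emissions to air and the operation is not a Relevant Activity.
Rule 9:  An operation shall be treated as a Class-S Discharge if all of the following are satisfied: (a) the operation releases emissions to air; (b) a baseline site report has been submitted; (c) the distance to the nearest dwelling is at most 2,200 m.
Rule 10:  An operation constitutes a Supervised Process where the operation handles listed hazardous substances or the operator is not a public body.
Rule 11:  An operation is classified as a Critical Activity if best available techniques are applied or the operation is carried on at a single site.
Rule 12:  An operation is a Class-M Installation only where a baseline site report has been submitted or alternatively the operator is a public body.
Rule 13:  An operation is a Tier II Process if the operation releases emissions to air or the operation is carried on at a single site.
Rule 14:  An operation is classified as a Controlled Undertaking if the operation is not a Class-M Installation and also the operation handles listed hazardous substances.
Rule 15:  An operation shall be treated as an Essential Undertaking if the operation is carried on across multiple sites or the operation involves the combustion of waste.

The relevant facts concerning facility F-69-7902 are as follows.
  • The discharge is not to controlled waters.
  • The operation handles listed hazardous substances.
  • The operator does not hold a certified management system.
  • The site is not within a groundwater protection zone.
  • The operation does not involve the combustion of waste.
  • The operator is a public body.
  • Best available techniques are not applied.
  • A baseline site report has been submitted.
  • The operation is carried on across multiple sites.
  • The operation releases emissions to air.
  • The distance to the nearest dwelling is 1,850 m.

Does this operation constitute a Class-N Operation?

No

rule 2 — Covered Facility: [the operation does not involve the combustion of waste? yes] AND [best available techniques are applied? no] → not satisfied.
rule 1 — Excluded Process: [the operator holds a certified management system? no] OR [the discharge is not to controlled waters? yes] → satisfied.
rule 5 — Class-N Operation: [not a Covered Facility (rule 2)? yes] AND [the operation is carried on at a single site? no] AND [not an Excluded Process (rule 1)? no] → not satisfied.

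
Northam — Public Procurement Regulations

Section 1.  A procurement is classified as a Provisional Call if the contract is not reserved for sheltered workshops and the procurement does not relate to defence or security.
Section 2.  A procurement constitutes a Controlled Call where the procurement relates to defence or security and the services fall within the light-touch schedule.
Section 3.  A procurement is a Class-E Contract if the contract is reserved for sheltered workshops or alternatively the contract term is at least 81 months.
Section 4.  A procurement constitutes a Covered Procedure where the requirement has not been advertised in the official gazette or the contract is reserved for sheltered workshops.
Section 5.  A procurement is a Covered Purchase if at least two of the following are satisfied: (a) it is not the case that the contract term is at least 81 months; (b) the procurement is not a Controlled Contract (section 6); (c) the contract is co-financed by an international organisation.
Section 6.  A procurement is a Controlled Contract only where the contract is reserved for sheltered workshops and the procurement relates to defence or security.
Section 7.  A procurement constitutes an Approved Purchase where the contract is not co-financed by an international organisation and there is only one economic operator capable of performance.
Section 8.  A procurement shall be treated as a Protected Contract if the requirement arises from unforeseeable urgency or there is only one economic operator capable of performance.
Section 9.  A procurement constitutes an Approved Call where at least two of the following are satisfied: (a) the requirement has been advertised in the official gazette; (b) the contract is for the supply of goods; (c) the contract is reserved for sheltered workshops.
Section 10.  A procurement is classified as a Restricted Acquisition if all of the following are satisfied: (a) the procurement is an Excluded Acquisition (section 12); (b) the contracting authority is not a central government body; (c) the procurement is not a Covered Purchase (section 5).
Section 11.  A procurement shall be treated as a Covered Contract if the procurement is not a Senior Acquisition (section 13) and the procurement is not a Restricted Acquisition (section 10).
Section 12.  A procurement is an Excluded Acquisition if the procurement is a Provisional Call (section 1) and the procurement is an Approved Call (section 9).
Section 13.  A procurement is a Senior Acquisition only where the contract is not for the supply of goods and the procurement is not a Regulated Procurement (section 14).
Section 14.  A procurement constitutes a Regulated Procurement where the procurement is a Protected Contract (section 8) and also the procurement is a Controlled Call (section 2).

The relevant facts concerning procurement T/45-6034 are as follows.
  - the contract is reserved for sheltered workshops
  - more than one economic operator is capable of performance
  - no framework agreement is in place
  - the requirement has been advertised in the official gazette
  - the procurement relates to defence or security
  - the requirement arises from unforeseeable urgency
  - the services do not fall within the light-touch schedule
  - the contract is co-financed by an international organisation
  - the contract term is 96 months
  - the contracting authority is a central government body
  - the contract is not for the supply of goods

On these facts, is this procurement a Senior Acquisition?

section 8 — Protected Contract: [the requirement arises from unforeseeable urgency? yes] OR [there is only one economic operator capable of performance? no] → satisfied.
section 2 — Controlled Call: [the procurement relates to defence or security? yes] AND [the services fall within the light-touch schedule? no] → not satisfied.
section 14 — Regulated Procurement: [Protected Contract (section 8)? yes] AND [Controlled Call (section 2)? no] → not satisfied.
section 13 — Senior Acquisition: [the contract is not for the supply of goods? yes] AND [not a Regulated Procurement (section 14)? yes] → satisfied.

Yes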